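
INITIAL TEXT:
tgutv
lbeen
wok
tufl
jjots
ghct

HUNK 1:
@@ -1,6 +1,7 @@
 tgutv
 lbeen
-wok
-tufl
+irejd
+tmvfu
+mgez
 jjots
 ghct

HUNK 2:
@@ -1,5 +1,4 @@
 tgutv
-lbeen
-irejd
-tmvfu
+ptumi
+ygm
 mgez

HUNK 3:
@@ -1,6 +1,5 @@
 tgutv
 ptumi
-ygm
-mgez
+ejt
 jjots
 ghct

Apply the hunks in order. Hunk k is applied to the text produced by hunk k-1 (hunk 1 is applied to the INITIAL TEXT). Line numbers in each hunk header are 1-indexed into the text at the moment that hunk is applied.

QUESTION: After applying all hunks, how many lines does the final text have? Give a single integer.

Hunk 1: at line 1 remove [wok,tufl] add [irejd,tmvfu,mgez] -> 7 lines: tgutv lbeen irejd tmvfu mgez jjots ghct
Hunk 2: at line 1 remove [lbeen,irejd,tmvfu] add [ptumi,ygm] -> 6 lines: tgutv ptumi ygm mgez jjots ghct
Hunk 3: at line 1 remove [ygm,mgez] add [ejt] -> 5 lines: tgutv ptumi ejt jjots ghct
Final line count: 5

Answer: 5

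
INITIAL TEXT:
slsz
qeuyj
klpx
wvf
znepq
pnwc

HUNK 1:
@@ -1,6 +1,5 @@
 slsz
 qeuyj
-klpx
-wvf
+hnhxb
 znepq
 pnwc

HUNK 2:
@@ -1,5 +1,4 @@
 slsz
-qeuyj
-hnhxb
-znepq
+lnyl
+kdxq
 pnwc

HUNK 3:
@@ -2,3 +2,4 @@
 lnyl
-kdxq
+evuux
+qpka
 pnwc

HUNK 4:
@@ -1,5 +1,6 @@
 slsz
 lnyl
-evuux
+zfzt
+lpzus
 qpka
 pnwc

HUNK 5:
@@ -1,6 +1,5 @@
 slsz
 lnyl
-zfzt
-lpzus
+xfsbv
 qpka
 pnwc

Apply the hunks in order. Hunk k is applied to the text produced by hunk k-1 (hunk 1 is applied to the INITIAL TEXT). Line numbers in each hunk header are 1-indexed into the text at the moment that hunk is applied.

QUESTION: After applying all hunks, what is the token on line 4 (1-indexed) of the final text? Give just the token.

Answer: qpka

Derivation:
Hunk 1: at line 1 remove [klpx,wvf] add [hnhxb] -> 5 lines: slsz qeuyj hnhxb znepq pnwc
Hunk 2: at line 1 remove [qeuyj,hnhxb,znepq] add [lnyl,kdxq] -> 4 lines: slsz lnyl kdxq pnwc
Hunk 3: at line 2 remove [kdxq] add [evuux,qpka] -> 5 lines: slsz lnyl evuux qpka pnwc
Hunk 4: at line 1 remove [evuux] add [zfzt,lpzus] -> 6 lines: slsz lnyl zfzt lpzus qpka pnwc
Hunk 5: at line 1 remove [zfzt,lpzus] add [xfsbv] -> 5 lines: slsz lnyl xfsbv qpka pnwc
Final line 4: qpka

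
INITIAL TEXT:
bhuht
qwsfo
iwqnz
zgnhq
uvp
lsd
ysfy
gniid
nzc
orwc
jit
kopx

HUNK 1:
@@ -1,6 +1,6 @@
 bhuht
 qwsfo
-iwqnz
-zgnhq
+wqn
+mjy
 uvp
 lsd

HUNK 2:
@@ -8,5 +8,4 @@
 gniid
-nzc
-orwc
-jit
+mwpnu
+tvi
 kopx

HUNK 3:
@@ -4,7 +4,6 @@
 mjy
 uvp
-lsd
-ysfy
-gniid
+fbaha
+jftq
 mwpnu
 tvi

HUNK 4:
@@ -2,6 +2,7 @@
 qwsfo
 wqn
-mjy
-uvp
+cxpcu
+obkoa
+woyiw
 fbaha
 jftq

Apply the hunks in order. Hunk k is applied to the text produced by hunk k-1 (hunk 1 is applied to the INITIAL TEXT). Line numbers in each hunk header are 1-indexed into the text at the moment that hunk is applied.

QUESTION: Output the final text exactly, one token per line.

Answer: bhuht
qwsfo
wqn
cxpcu
obkoa
woyiw
fbaha
jftq
mwpnu
tvi
kopx

Derivation:
Hunk 1: at line 1 remove [iwqnz,zgnhq] add [wqn,mjy] -> 12 lines: bhuht qwsfo wqn mjy uvp lsd ysfy gniid nzc orwc jit kopx
Hunk 2: at line 8 remove [nzc,orwc,jit] add [mwpnu,tvi] -> 11 lines: bhuht qwsfo wqn mjy uvp lsd ysfy gniid mwpnu tvi kopx
Hunk 3: at line 4 remove [lsd,ysfy,gniid] add [fbaha,jftq] -> 10 lines: bhuht qwsfo wqn mjy uvp fbaha jftq mwpnu tvi kopx
Hunk 4: at line 2 remove [mjy,uvp] add [cxpcu,obkoa,woyiw] -> 11 lines: bhuht qwsfo wqn cxpcu obkoa woyiw fbaha jftq mwpnu tvi kopx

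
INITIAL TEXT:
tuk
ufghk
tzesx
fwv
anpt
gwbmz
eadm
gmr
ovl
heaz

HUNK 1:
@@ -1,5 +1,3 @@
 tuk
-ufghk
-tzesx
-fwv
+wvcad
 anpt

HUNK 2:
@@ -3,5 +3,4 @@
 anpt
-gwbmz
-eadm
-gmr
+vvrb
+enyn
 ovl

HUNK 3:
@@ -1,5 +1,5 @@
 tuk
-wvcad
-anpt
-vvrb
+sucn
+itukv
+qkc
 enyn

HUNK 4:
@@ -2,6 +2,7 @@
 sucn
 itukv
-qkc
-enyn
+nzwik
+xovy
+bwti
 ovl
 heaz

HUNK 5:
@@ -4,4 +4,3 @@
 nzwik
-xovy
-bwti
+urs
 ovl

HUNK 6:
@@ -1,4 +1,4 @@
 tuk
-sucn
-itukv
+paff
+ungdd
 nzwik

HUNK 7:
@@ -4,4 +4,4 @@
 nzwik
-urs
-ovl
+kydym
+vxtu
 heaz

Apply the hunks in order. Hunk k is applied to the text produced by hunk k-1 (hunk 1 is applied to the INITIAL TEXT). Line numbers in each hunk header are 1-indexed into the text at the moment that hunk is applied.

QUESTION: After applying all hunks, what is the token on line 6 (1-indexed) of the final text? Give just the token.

Hunk 1: at line 1 remove [ufghk,tzesx,fwv] add [wvcad] -> 8 lines: tuk wvcad anpt gwbmz eadm gmr ovl heaz
Hunk 2: at line 3 remove [gwbmz,eadm,gmr] add [vvrb,enyn] -> 7 lines: tuk wvcad anpt vvrb enyn ovl heaz
Hunk 3: at line 1 remove [wvcad,anpt,vvrb] add [sucn,itukv,qkc] -> 7 lines: tuk sucn itukv qkc enyn ovl heaz
Hunk 4: at line 2 remove [qkc,enyn] add [nzwik,xovy,bwti] -> 8 lines: tuk sucn itukv nzwik xovy bwti ovl heaz
Hunk 5: at line 4 remove [xovy,bwti] add [urs] -> 7 lines: tuk sucn itukv nzwik urs ovl heaz
Hunk 6: at line 1 remove [sucn,itukv] add [paff,ungdd] -> 7 lines: tuk paff ungdd nzwik urs ovl heaz
Hunk 7: at line 4 remove [urs,ovl] add [kydym,vxtu] -> 7 lines: tuk paff ungdd nzwik kydym vxtu heaz
Final line 6: vxtu

Answer: vxtu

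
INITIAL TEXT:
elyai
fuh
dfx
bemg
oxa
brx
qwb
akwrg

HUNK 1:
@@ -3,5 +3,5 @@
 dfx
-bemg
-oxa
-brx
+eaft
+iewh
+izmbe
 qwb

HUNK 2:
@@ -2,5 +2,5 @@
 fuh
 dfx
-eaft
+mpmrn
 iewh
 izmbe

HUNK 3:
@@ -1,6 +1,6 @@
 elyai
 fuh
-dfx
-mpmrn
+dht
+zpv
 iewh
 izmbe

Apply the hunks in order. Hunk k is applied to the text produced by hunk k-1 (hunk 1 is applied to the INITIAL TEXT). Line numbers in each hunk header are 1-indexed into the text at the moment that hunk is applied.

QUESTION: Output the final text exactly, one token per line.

Answer: elyai
fuh
dht
zpv
iewh
izmbe
qwb
akwrg

Derivation:
Hunk 1: at line 3 remove [bemg,oxa,brx] add [eaft,iewh,izmbe] -> 8 lines: elyai fuh dfx eaft iewh izmbe qwb akwrg
Hunk 2: at line 2 remove [eaft] add [mpmrn] -> 8 lines: elyai fuh dfx mpmrn iewh izmbe qwb akwrg
Hunk 3: at line 1 remove [dfx,mpmrn] add [dht,zpv] -> 8 lines: elyai fuh dht zpv iewh izmbe qwb akwrg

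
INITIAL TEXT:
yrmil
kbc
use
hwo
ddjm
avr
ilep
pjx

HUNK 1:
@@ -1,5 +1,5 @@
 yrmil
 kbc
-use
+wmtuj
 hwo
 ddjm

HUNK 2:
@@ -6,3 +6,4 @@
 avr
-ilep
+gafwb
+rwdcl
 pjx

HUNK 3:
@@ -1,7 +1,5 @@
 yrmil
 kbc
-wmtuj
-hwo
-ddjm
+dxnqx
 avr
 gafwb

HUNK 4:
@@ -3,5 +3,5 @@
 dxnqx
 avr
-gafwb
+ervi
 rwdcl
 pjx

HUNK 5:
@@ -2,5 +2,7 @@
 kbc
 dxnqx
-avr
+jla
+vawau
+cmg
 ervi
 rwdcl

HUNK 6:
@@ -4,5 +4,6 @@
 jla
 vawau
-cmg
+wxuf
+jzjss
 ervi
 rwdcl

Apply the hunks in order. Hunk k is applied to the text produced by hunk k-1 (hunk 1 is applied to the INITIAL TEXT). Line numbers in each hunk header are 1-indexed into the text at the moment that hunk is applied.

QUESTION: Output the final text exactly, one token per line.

Hunk 1: at line 1 remove [use] add [wmtuj] -> 8 lines: yrmil kbc wmtuj hwo ddjm avr ilep pjx
Hunk 2: at line 6 remove [ilep] add [gafwb,rwdcl] -> 9 lines: yrmil kbc wmtuj hwo ddjm avr gafwb rwdcl pjx
Hunk 3: at line 1 remove [wmtuj,hwo,ddjm] add [dxnqx] -> 7 lines: yrmil kbc dxnqx avr gafwb rwdcl pjx
Hunk 4: at line 3 remove [gafwb] add [ervi] -> 7 lines: yrmil kbc dxnqx avr ervi rwdcl pjx
Hunk 5: at line 2 remove [avr] add [jla,vawau,cmg] -> 9 lines: yrmil kbc dxnqx jla vawau cmg ervi rwdcl pjx
Hunk 6: at line 4 remove [cmg] add [wxuf,jzjss] -> 10 lines: yrmil kbc dxnqx jla vawau wxuf jzjss ervi rwdcl pjx

Answer: yrmil
kbc
dxnqx
jla
vawau
wxuf
jzjss
ervi
rwdcl
pjx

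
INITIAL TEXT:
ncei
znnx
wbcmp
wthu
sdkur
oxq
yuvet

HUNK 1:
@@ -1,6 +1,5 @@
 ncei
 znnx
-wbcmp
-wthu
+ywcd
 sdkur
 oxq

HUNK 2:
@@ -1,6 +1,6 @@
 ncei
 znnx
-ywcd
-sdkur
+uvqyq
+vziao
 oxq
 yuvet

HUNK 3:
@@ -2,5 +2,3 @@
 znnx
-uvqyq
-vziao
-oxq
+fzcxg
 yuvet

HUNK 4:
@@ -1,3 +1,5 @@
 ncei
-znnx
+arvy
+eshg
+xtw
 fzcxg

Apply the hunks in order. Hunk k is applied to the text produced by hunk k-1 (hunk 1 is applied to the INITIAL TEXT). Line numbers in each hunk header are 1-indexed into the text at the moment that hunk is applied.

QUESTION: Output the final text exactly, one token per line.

Answer: ncei
arvy
eshg
xtw
fzcxg
yuvet

Derivation:
Hunk 1: at line 1 remove [wbcmp,wthu] add [ywcd] -> 6 lines: ncei znnx ywcd sdkur oxq yuvet
Hunk 2: at line 1 remove [ywcd,sdkur] add [uvqyq,vziao] -> 6 lines: ncei znnx uvqyq vziao oxq yuvet
Hunk 3: at line 2 remove [uvqyq,vziao,oxq] add [fzcxg] -> 4 lines: ncei znnx fzcxg yuvet
Hunk 4: at line 1 remove [znnx] add [arvy,eshg,xtw] -> 6 lines: ncei arvy eshg xtw fzcxg yuvet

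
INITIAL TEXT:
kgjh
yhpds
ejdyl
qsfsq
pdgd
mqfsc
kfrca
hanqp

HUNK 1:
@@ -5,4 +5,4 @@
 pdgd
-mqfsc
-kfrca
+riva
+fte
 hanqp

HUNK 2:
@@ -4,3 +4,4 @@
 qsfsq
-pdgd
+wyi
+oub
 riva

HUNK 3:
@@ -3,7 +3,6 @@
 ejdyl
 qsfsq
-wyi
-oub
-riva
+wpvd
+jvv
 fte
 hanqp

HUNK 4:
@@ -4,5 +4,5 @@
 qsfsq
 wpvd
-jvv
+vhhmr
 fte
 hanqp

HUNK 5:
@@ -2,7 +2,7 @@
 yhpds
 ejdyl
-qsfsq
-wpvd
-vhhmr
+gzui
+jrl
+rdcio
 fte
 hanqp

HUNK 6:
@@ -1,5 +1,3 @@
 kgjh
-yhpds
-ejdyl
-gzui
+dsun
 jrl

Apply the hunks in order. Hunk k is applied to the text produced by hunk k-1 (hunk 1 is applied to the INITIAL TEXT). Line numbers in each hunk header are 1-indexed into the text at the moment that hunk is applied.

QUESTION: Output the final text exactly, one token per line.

Hunk 1: at line 5 remove [mqfsc,kfrca] add [riva,fte] -> 8 lines: kgjh yhpds ejdyl qsfsq pdgd riva fte hanqp
Hunk 2: at line 4 remove [pdgd] add [wyi,oub] -> 9 lines: kgjh yhpds ejdyl qsfsq wyi oub riva fte hanqp
Hunk 3: at line 3 remove [wyi,oub,riva] add [wpvd,jvv] -> 8 lines: kgjh yhpds ejdyl qsfsq wpvd jvv fte hanqp
Hunk 4: at line 4 remove [jvv] add [vhhmr] -> 8 lines: kgjh yhpds ejdyl qsfsq wpvd vhhmr fte hanqp
Hunk 5: at line 2 remove [qsfsq,wpvd,vhhmr] add [gzui,jrl,rdcio] -> 8 lines: kgjh yhpds ejdyl gzui jrl rdcio fte hanqp
Hunk 6: at line 1 remove [yhpds,ejdyl,gzui] add [dsun] -> 6 lines: kgjh dsun jrl rdcio fte hanqp

Answer: kgjh
dsun
jrl
rdcio
fte
hanqp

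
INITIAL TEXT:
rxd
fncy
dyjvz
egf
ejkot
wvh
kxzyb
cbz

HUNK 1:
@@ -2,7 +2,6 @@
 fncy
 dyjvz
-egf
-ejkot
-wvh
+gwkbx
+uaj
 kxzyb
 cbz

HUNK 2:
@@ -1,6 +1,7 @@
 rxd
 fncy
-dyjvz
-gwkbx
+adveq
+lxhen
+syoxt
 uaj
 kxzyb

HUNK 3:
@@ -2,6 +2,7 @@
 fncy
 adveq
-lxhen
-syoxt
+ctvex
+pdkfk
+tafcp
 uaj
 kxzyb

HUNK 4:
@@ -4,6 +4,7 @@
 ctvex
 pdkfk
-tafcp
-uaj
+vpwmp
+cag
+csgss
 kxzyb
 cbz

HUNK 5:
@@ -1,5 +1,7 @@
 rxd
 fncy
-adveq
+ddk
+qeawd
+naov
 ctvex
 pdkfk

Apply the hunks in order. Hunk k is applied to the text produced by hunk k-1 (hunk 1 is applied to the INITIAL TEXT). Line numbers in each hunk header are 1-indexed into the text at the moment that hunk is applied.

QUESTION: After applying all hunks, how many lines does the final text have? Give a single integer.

Hunk 1: at line 2 remove [egf,ejkot,wvh] add [gwkbx,uaj] -> 7 lines: rxd fncy dyjvz gwkbx uaj kxzyb cbz
Hunk 2: at line 1 remove [dyjvz,gwkbx] add [adveq,lxhen,syoxt] -> 8 lines: rxd fncy adveq lxhen syoxt uaj kxzyb cbz
Hunk 3: at line 2 remove [lxhen,syoxt] add [ctvex,pdkfk,tafcp] -> 9 lines: rxd fncy adveq ctvex pdkfk tafcp uaj kxzyb cbz
Hunk 4: at line 4 remove [tafcp,uaj] add [vpwmp,cag,csgss] -> 10 lines: rxd fncy adveq ctvex pdkfk vpwmp cag csgss kxzyb cbz
Hunk 5: at line 1 remove [adveq] add [ddk,qeawd,naov] -> 12 lines: rxd fncy ddk qeawd naov ctvex pdkfk vpwmp cag csgss kxzyb cbz
Final line count: 12

Answer: 12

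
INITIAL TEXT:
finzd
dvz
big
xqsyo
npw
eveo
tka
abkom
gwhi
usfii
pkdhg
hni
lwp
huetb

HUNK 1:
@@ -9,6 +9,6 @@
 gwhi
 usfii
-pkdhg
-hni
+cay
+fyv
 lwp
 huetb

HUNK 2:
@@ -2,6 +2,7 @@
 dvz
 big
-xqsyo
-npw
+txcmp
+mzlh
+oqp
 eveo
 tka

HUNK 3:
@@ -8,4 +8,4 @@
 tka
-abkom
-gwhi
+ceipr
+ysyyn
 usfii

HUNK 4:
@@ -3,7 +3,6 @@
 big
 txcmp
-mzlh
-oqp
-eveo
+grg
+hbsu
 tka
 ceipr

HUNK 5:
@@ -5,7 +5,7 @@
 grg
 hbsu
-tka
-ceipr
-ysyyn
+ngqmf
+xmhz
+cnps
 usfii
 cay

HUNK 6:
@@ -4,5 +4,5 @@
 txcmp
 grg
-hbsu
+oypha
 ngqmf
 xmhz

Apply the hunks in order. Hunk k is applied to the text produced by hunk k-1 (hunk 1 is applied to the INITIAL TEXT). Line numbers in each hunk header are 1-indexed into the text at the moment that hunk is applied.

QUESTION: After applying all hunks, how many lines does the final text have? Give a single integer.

Answer: 14

Derivation:
Hunk 1: at line 9 remove [pkdhg,hni] add [cay,fyv] -> 14 lines: finzd dvz big xqsyo npw eveo tka abkom gwhi usfii cay fyv lwp huetb
Hunk 2: at line 2 remove [xqsyo,npw] add [txcmp,mzlh,oqp] -> 15 lines: finzd dvz big txcmp mzlh oqp eveo tka abkom gwhi usfii cay fyv lwp huetb
Hunk 3: at line 8 remove [abkom,gwhi] add [ceipr,ysyyn] -> 15 lines: finzd dvz big txcmp mzlh oqp eveo tka ceipr ysyyn usfii cay fyv lwp huetb
Hunk 4: at line 3 remove [mzlh,oqp,eveo] add [grg,hbsu] -> 14 lines: finzd dvz big txcmp grg hbsu tka ceipr ysyyn usfii cay fyv lwp huetb
Hunk 5: at line 5 remove [tka,ceipr,ysyyn] add [ngqmf,xmhz,cnps] -> 14 lines: finzd dvz big txcmp grg hbsu ngqmf xmhz cnps usfii cay fyv lwp huetb
Hunk 6: at line 4 remove [hbsu] add [oypha] -> 14 lines: finzd dvz big txcmp grg oypha ngqmf xmhz cnps usfii cay fyv lwp huetb
Final line count: 14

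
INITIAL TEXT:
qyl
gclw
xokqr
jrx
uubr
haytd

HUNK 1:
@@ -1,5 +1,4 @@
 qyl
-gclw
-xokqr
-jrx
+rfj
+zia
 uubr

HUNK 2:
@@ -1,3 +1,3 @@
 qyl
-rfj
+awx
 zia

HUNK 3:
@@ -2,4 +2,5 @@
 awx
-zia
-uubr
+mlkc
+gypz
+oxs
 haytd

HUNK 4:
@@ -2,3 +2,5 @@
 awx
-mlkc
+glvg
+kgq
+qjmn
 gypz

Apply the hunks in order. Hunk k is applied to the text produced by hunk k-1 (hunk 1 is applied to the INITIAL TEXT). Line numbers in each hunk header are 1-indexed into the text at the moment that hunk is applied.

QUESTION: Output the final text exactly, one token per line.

Answer: qyl
awx
glvg
kgq
qjmn
gypz
oxs
haytd

Derivation:
Hunk 1: at line 1 remove [gclw,xokqr,jrx] add [rfj,zia] -> 5 lines: qyl rfj zia uubr haytd
Hunk 2: at line 1 remove [rfj] add [awx] -> 5 lines: qyl awx zia uubr haytd
Hunk 3: at line 2 remove [zia,uubr] add [mlkc,gypz,oxs] -> 6 lines: qyl awx mlkc gypz oxs haytd
Hunk 4: at line 2 remove [mlkc] add [glvg,kgq,qjmn] -> 8 lines: qyl awx glvg kgq qjmn gypz oxs haytd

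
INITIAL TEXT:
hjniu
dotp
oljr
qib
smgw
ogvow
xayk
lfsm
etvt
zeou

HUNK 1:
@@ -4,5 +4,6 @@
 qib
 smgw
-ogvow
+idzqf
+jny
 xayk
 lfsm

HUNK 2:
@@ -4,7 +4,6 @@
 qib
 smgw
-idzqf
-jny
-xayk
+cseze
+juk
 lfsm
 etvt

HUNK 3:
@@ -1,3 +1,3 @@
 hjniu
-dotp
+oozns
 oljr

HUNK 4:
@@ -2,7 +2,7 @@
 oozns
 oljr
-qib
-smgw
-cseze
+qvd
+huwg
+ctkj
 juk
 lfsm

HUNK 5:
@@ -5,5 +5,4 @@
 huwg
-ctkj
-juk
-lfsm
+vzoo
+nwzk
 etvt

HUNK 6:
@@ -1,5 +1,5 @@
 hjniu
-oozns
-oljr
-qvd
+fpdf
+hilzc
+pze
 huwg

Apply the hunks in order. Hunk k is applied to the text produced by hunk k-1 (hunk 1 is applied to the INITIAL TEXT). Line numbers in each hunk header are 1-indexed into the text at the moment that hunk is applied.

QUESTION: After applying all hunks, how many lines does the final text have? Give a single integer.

Hunk 1: at line 4 remove [ogvow] add [idzqf,jny] -> 11 lines: hjniu dotp oljr qib smgw idzqf jny xayk lfsm etvt zeou
Hunk 2: at line 4 remove [idzqf,jny,xayk] add [cseze,juk] -> 10 lines: hjniu dotp oljr qib smgw cseze juk lfsm etvt zeou
Hunk 3: at line 1 remove [dotp] add [oozns] -> 10 lines: hjniu oozns oljr qib smgw cseze juk lfsm etvt zeou
Hunk 4: at line 2 remove [qib,smgw,cseze] add [qvd,huwg,ctkj] -> 10 lines: hjniu oozns oljr qvd huwg ctkj juk lfsm etvt zeou
Hunk 5: at line 5 remove [ctkj,juk,lfsm] add [vzoo,nwzk] -> 9 lines: hjniu oozns oljr qvd huwg vzoo nwzk etvt zeou
Hunk 6: at line 1 remove [oozns,oljr,qvd] add [fpdf,hilzc,pze] -> 9 lines: hjniu fpdf hilzc pze huwg vzoo nwzk etvt zeou
Final line count: 9

Answer: 9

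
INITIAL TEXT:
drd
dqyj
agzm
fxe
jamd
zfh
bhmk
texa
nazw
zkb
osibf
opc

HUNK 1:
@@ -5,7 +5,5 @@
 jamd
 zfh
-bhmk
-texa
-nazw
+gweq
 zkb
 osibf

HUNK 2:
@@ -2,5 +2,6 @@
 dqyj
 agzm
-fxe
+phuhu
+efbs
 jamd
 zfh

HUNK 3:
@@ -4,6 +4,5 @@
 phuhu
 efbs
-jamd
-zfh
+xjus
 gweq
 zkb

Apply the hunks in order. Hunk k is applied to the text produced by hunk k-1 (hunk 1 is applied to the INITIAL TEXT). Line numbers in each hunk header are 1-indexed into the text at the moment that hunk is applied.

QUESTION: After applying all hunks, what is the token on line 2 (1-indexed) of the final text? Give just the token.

Hunk 1: at line 5 remove [bhmk,texa,nazw] add [gweq] -> 10 lines: drd dqyj agzm fxe jamd zfh gweq zkb osibf opc
Hunk 2: at line 2 remove [fxe] add [phuhu,efbs] -> 11 lines: drd dqyj agzm phuhu efbs jamd zfh gweq zkb osibf opc
Hunk 3: at line 4 remove [jamd,zfh] add [xjus] -> 10 lines: drd dqyj agzm phuhu efbs xjus gweq zkb osibf opc
Final line 2: dqyj

Answer: dqyj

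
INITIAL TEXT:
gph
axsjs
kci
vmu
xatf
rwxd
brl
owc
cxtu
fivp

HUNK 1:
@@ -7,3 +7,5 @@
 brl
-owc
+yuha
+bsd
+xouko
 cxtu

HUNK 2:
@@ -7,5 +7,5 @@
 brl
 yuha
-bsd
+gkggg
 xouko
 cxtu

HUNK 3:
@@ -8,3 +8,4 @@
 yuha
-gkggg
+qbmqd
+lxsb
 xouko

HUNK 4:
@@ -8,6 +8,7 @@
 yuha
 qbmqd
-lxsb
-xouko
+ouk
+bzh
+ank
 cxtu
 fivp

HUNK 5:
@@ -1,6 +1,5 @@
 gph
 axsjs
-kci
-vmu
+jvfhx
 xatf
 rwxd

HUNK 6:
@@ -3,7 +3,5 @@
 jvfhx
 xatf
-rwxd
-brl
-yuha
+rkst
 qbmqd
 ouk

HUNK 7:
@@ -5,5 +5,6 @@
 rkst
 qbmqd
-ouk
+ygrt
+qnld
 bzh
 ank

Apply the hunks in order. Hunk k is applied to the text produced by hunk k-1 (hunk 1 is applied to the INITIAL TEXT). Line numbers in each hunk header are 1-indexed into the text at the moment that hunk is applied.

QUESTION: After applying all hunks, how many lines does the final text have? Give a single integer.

Hunk 1: at line 7 remove [owc] add [yuha,bsd,xouko] -> 12 lines: gph axsjs kci vmu xatf rwxd brl yuha bsd xouko cxtu fivp
Hunk 2: at line 7 remove [bsd] add [gkggg] -> 12 lines: gph axsjs kci vmu xatf rwxd brl yuha gkggg xouko cxtu fivp
Hunk 3: at line 8 remove [gkggg] add [qbmqd,lxsb] -> 13 lines: gph axsjs kci vmu xatf rwxd brl yuha qbmqd lxsb xouko cxtu fivp
Hunk 4: at line 8 remove [lxsb,xouko] add [ouk,bzh,ank] -> 14 lines: gph axsjs kci vmu xatf rwxd brl yuha qbmqd ouk bzh ank cxtu fivp
Hunk 5: at line 1 remove [kci,vmu] add [jvfhx] -> 13 lines: gph axsjs jvfhx xatf rwxd brl yuha qbmqd ouk bzh ank cxtu fivp
Hunk 6: at line 3 remove [rwxd,brl,yuha] add [rkst] -> 11 lines: gph axsjs jvfhx xatf rkst qbmqd ouk bzh ank cxtu fivp
Hunk 7: at line 5 remove [ouk] add [ygrt,qnld] -> 12 lines: gph axsjs jvfhx xatf rkst qbmqd ygrt qnld bzh ank cxtu fivp
Final line count: 12

Answer: 12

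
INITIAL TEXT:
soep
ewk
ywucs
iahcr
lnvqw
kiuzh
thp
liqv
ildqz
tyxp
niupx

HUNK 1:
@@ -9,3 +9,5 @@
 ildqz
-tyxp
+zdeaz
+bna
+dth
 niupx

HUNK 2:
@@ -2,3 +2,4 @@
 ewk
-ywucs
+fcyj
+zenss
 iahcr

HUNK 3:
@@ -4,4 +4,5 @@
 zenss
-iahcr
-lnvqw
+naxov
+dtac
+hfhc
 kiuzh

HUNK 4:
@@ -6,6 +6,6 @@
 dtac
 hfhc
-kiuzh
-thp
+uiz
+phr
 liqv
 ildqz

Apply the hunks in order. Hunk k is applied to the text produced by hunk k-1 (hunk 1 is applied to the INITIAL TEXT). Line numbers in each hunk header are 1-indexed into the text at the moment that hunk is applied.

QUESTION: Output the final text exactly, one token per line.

Hunk 1: at line 9 remove [tyxp] add [zdeaz,bna,dth] -> 13 lines: soep ewk ywucs iahcr lnvqw kiuzh thp liqv ildqz zdeaz bna dth niupx
Hunk 2: at line 2 remove [ywucs] add [fcyj,zenss] -> 14 lines: soep ewk fcyj zenss iahcr lnvqw kiuzh thp liqv ildqz zdeaz bna dth niupx
Hunk 3: at line 4 remove [iahcr,lnvqw] add [naxov,dtac,hfhc] -> 15 lines: soep ewk fcyj zenss naxov dtac hfhc kiuzh thp liqv ildqz zdeaz bna dth niupx
Hunk 4: at line 6 remove [kiuzh,thp] add [uiz,phr] -> 15 lines: soep ewk fcyj zenss naxov dtac hfhc uiz phr liqv ildqz zdeaz bna dth niupx

Answer: soep
ewk
fcyj
zenss
naxov
dtac
hfhc
uiz
phr
liqv
ildqz
zdeaz
bna
dth
niupx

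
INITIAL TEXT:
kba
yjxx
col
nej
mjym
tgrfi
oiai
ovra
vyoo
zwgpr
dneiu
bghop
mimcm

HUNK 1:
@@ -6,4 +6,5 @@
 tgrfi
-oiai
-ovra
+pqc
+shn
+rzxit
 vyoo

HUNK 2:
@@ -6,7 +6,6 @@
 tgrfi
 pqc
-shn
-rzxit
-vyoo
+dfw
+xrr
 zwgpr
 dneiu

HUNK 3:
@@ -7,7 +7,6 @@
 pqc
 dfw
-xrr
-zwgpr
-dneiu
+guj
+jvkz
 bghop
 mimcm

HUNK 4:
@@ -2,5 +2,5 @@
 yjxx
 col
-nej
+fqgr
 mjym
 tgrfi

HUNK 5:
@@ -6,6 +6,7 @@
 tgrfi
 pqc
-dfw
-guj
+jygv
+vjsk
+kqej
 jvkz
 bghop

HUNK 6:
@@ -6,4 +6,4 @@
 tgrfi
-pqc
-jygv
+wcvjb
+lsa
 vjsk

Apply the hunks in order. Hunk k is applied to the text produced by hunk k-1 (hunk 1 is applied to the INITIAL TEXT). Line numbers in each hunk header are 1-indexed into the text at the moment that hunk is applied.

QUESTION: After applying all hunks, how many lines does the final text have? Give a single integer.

Hunk 1: at line 6 remove [oiai,ovra] add [pqc,shn,rzxit] -> 14 lines: kba yjxx col nej mjym tgrfi pqc shn rzxit vyoo zwgpr dneiu bghop mimcm
Hunk 2: at line 6 remove [shn,rzxit,vyoo] add [dfw,xrr] -> 13 lines: kba yjxx col nej mjym tgrfi pqc dfw xrr zwgpr dneiu bghop mimcm
Hunk 3: at line 7 remove [xrr,zwgpr,dneiu] add [guj,jvkz] -> 12 lines: kba yjxx col nej mjym tgrfi pqc dfw guj jvkz bghop mimcm
Hunk 4: at line 2 remove [nej] add [fqgr] -> 12 lines: kba yjxx col fqgr mjym tgrfi pqc dfw guj jvkz bghop mimcm
Hunk 5: at line 6 remove [dfw,guj] add [jygv,vjsk,kqej] -> 13 lines: kba yjxx col fqgr mjym tgrfi pqc jygv vjsk kqej jvkz bghop mimcm
Hunk 6: at line 6 remove [pqc,jygv] add [wcvjb,lsa] -> 13 lines: kba yjxx col fqgr mjym tgrfi wcvjb lsa vjsk kqej jvkz bghop mimcm
Final line count: 13

Answer: 13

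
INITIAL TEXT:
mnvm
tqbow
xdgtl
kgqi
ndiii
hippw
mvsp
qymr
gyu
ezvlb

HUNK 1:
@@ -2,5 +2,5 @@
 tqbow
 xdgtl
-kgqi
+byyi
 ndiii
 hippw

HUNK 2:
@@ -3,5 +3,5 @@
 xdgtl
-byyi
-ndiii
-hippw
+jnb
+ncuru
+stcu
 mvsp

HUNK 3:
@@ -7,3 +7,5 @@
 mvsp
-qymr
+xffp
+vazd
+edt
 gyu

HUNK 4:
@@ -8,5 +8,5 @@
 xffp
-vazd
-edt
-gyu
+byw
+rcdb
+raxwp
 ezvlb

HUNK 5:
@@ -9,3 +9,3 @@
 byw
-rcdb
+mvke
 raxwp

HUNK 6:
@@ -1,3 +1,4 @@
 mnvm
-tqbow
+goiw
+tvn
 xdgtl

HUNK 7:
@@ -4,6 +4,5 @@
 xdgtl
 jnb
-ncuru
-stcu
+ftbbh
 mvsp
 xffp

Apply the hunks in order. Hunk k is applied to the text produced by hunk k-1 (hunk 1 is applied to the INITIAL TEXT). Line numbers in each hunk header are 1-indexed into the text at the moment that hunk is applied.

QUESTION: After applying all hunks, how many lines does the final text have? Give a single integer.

Answer: 12

Derivation:
Hunk 1: at line 2 remove [kgqi] add [byyi] -> 10 lines: mnvm tqbow xdgtl byyi ndiii hippw mvsp qymr gyu ezvlb
Hunk 2: at line 3 remove [byyi,ndiii,hippw] add [jnb,ncuru,stcu] -> 10 lines: mnvm tqbow xdgtl jnb ncuru stcu mvsp qymr gyu ezvlb
Hunk 3: at line 7 remove [qymr] add [xffp,vazd,edt] -> 12 lines: mnvm tqbow xdgtl jnb ncuru stcu mvsp xffp vazd edt gyu ezvlb
Hunk 4: at line 8 remove [vazd,edt,gyu] add [byw,rcdb,raxwp] -> 12 lines: mnvm tqbow xdgtl jnb ncuru stcu mvsp xffp byw rcdb raxwp ezvlb
Hunk 5: at line 9 remove [rcdb] add [mvke] -> 12 lines: mnvm tqbow xdgtl jnb ncuru stcu mvsp xffp byw mvke raxwp ezvlb
Hunk 6: at line 1 remove [tqbow] add [goiw,tvn] -> 13 lines: mnvm goiw tvn xdgtl jnb ncuru stcu mvsp xffp byw mvke raxwp ezvlb
Hunk 7: at line 4 remove [ncuru,stcu] add [ftbbh] -> 12 lines: mnvm goiw tvn xdgtl jnb ftbbh mvsp xffp byw mvke raxwp ezvlb
Final line count: 12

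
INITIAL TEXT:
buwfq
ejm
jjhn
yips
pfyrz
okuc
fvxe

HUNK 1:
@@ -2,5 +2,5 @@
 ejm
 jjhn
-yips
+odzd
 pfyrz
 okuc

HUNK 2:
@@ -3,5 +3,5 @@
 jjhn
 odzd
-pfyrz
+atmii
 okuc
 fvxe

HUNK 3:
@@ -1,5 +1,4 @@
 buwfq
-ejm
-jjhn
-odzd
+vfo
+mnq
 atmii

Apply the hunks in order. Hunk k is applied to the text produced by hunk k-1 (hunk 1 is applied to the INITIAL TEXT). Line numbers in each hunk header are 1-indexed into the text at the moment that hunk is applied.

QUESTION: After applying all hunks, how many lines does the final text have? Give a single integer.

Hunk 1: at line 2 remove [yips] add [odzd] -> 7 lines: buwfq ejm jjhn odzd pfyrz okuc fvxe
Hunk 2: at line 3 remove [pfyrz] add [atmii] -> 7 lines: buwfq ejm jjhn odzd atmii okuc fvxe
Hunk 3: at line 1 remove [ejm,jjhn,odzd] add [vfo,mnq] -> 6 lines: buwfq vfo mnq atmii okuc fvxe
Final line count: 6

Answer: 6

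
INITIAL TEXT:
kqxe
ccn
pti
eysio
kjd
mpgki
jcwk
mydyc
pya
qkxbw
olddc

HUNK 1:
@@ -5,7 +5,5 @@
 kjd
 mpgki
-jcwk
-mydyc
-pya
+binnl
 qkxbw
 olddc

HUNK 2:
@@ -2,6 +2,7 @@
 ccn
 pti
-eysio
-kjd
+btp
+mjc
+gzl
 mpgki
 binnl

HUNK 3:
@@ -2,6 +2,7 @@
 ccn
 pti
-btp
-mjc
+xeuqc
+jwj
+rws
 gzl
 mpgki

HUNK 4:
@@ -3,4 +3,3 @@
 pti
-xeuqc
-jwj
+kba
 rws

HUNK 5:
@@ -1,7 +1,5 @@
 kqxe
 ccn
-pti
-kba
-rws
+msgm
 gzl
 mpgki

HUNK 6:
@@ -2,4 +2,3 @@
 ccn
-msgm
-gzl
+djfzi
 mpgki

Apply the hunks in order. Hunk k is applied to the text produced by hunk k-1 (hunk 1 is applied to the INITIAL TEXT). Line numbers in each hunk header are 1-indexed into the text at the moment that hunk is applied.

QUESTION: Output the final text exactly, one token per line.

Hunk 1: at line 5 remove [jcwk,mydyc,pya] add [binnl] -> 9 lines: kqxe ccn pti eysio kjd mpgki binnl qkxbw olddc
Hunk 2: at line 2 remove [eysio,kjd] add [btp,mjc,gzl] -> 10 lines: kqxe ccn pti btp mjc gzl mpgki binnl qkxbw olddc
Hunk 3: at line 2 remove [btp,mjc] add [xeuqc,jwj,rws] -> 11 lines: kqxe ccn pti xeuqc jwj rws gzl mpgki binnl qkxbw olddc
Hunk 4: at line 3 remove [xeuqc,jwj] add [kba] -> 10 lines: kqxe ccn pti kba rws gzl mpgki binnl qkxbw olddc
Hunk 5: at line 1 remove [pti,kba,rws] add [msgm] -> 8 lines: kqxe ccn msgm gzl mpgki binnl qkxbw olddc
Hunk 6: at line 2 remove [msgm,gzl] add [djfzi] -> 7 lines: kqxe ccn djfzi mpgki binnl qkxbw olddc

Answer: kqxe
ccn
djfzi
mpgki
binnl
qkxbw
olddc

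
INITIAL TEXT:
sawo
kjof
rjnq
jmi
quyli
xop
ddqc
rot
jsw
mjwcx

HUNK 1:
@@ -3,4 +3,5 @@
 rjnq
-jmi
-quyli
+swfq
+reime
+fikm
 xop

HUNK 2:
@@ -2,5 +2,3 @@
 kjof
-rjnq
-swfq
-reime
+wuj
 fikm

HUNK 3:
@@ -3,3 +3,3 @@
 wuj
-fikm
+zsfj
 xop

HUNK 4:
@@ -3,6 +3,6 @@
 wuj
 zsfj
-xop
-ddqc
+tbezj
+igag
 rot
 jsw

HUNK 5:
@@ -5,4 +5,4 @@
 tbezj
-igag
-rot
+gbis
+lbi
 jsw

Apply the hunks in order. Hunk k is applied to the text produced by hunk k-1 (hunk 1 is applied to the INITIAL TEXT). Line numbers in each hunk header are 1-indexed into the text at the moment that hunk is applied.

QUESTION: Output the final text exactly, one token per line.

Answer: sawo
kjof
wuj
zsfj
tbezj
gbis
lbi
jsw
mjwcx

Derivation:
Hunk 1: at line 3 remove [jmi,quyli] add [swfq,reime,fikm] -> 11 lines: sawo kjof rjnq swfq reime fikm xop ddqc rot jsw mjwcx
Hunk 2: at line 2 remove [rjnq,swfq,reime] add [wuj] -> 9 lines: sawo kjof wuj fikm xop ddqc rot jsw mjwcx
Hunk 3: at line 3 remove [fikm] add [zsfj] -> 9 lines: sawo kjof wuj zsfj xop ddqc rot jsw mjwcx
Hunk 4: at line 3 remove [xop,ddqc] add [tbezj,igag] -> 9 lines: sawo kjof wuj zsfj tbezj igag rot jsw mjwcx
Hunk 5: at line 5 remove [igag,rot] add [gbis,lbi] -> 9 lines: sawo kjof wuj zsfj tbezj gbis lbi jsw mjwcx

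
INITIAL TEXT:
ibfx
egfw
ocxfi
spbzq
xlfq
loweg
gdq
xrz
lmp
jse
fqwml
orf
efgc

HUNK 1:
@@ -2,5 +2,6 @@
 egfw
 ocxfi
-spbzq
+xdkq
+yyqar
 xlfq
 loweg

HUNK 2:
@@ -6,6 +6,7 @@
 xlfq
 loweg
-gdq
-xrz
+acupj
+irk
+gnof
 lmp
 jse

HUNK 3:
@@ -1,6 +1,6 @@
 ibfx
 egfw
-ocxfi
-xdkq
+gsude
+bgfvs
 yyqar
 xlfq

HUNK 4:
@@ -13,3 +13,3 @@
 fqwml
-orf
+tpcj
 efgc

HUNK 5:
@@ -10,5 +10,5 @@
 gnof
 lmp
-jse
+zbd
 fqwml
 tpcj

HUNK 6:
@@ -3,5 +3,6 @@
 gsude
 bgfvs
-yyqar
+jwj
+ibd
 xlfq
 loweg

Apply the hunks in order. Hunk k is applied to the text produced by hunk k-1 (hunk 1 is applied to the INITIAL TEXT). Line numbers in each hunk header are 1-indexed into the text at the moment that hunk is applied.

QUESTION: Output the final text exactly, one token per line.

Answer: ibfx
egfw
gsude
bgfvs
jwj
ibd
xlfq
loweg
acupj
irk
gnof
lmp
zbd
fqwml
tpcj
efgc

Derivation:
Hunk 1: at line 2 remove [spbzq] add [xdkq,yyqar] -> 14 lines: ibfx egfw ocxfi xdkq yyqar xlfq loweg gdq xrz lmp jse fqwml orf efgc
Hunk 2: at line 6 remove [gdq,xrz] add [acupj,irk,gnof] -> 15 lines: ibfx egfw ocxfi xdkq yyqar xlfq loweg acupj irk gnof lmp jse fqwml orf efgc
Hunk 3: at line 1 remove [ocxfi,xdkq] add [gsude,bgfvs] -> 15 lines: ibfx egfw gsude bgfvs yyqar xlfq loweg acupj irk gnof lmp jse fqwml orf efgc
Hunk 4: at line 13 remove [orf] add [tpcj] -> 15 lines: ibfx egfw gsude bgfvs yyqar xlfq loweg acupj irk gnof lmp jse fqwml tpcj efgc
Hunk 5: at line 10 remove [jse] add [zbd] -> 15 lines: ibfx egfw gsude bgfvs yyqar xlfq loweg acupj irk gnof lmp zbd fqwml tpcj efgc
Hunk 6: at line 3 remove [yyqar] add [jwj,ibd] -> 16 lines: ibfx egfw gsude bgfvs jwj ibd xlfq loweg acupj irk gnof lmp zbd fqwml tpcj efgc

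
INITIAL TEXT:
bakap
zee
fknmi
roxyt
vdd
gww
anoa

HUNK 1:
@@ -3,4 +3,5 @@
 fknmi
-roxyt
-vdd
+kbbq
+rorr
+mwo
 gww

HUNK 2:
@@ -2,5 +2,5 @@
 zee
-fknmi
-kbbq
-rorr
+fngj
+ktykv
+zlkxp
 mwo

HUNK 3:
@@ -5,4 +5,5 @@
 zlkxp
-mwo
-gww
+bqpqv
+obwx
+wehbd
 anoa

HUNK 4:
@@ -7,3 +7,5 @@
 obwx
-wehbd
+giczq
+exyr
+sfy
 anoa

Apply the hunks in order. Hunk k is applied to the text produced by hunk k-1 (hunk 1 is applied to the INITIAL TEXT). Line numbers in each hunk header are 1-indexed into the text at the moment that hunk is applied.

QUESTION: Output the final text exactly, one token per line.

Hunk 1: at line 3 remove [roxyt,vdd] add [kbbq,rorr,mwo] -> 8 lines: bakap zee fknmi kbbq rorr mwo gww anoa
Hunk 2: at line 2 remove [fknmi,kbbq,rorr] add [fngj,ktykv,zlkxp] -> 8 lines: bakap zee fngj ktykv zlkxp mwo gww anoa
Hunk 3: at line 5 remove [mwo,gww] add [bqpqv,obwx,wehbd] -> 9 lines: bakap zee fngj ktykv zlkxp bqpqv obwx wehbd anoa
Hunk 4: at line 7 remove [wehbd] add [giczq,exyr,sfy] -> 11 lines: bakap zee fngj ktykv zlkxp bqpqv obwx giczq exyr sfy anoa

Answer: bakap
zee
fngj
ktykv
zlkxp
bqpqv
obwx
giczq
exyr
sfy
anoa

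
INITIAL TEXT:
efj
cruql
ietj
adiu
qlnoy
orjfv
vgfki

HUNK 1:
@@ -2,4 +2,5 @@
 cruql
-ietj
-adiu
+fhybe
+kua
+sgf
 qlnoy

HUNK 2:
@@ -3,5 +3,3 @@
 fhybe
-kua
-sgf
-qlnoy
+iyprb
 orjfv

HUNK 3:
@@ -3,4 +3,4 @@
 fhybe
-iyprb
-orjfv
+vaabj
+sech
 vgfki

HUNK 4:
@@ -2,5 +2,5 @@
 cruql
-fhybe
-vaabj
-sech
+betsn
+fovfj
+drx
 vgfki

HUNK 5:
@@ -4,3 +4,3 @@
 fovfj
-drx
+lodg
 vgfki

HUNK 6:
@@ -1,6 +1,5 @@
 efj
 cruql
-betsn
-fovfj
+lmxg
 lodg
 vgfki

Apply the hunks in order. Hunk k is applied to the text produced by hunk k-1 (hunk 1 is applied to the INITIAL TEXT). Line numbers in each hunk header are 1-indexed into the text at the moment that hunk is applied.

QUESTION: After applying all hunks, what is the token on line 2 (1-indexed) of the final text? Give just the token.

Hunk 1: at line 2 remove [ietj,adiu] add [fhybe,kua,sgf] -> 8 lines: efj cruql fhybe kua sgf qlnoy orjfv vgfki
Hunk 2: at line 3 remove [kua,sgf,qlnoy] add [iyprb] -> 6 lines: efj cruql fhybe iyprb orjfv vgfki
Hunk 3: at line 3 remove [iyprb,orjfv] add [vaabj,sech] -> 6 lines: efj cruql fhybe vaabj sech vgfki
Hunk 4: at line 2 remove [fhybe,vaabj,sech] add [betsn,fovfj,drx] -> 6 lines: efj cruql betsn fovfj drx vgfki
Hunk 5: at line 4 remove [drx] add [lodg] -> 6 lines: efj cruql betsn fovfj lodg vgfki
Hunk 6: at line 1 remove [betsn,fovfj] add [lmxg] -> 5 lines: efj cruql lmxg lodg vgfki
Final line 2: cruql

Answer: cruql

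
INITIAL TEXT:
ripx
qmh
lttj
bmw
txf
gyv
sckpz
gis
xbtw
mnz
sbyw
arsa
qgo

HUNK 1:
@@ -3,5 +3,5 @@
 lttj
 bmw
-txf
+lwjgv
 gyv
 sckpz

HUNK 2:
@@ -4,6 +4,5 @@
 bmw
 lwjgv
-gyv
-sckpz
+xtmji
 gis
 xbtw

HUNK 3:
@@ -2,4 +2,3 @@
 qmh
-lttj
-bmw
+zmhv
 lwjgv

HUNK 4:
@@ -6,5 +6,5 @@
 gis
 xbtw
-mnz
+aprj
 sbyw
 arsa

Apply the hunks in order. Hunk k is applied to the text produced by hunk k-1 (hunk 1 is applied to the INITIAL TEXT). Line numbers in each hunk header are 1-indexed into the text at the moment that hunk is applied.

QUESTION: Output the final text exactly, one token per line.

Answer: ripx
qmh
zmhv
lwjgv
xtmji
gis
xbtw
aprj
sbyw
arsa
qgo

Derivation:
Hunk 1: at line 3 remove [txf] add [lwjgv] -> 13 lines: ripx qmh lttj bmw lwjgv gyv sckpz gis xbtw mnz sbyw arsa qgo
Hunk 2: at line 4 remove [gyv,sckpz] add [xtmji] -> 12 lines: ripx qmh lttj bmw lwjgv xtmji gis xbtw mnz sbyw arsa qgo
Hunk 3: at line 2 remove [lttj,bmw] add [zmhv] -> 11 lines: ripx qmh zmhv lwjgv xtmji gis xbtw mnz sbyw arsa qgo
Hunk 4: at line 6 remove [mnz] add [aprj] -> 11 lines: ripx qmh zmhv lwjgv xtmji gis xbtw aprj sbyw arsa qgo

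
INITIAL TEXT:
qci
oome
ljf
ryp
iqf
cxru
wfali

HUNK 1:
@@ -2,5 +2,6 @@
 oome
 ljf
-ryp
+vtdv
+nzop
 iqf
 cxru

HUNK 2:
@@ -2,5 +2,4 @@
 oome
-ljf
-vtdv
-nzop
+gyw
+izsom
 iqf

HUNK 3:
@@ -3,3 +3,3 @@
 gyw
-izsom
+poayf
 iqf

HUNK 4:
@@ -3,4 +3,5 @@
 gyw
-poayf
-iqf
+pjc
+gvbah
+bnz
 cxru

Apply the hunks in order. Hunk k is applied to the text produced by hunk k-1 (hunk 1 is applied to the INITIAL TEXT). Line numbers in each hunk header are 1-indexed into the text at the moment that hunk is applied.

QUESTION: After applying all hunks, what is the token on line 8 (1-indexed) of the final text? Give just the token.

Answer: wfali

Derivation:
Hunk 1: at line 2 remove [ryp] add [vtdv,nzop] -> 8 lines: qci oome ljf vtdv nzop iqf cxru wfali
Hunk 2: at line 2 remove [ljf,vtdv,nzop] add [gyw,izsom] -> 7 lines: qci oome gyw izsom iqf cxru wfali
Hunk 3: at line 3 remove [izsom] add [poayf] -> 7 lines: qci oome gyw poayf iqf cxru wfali
Hunk 4: at line 3 remove [poayf,iqf] add [pjc,gvbah,bnz] -> 8 lines: qci oome gyw pjc gvbah bnz cxru wfali
Final line 8: wfali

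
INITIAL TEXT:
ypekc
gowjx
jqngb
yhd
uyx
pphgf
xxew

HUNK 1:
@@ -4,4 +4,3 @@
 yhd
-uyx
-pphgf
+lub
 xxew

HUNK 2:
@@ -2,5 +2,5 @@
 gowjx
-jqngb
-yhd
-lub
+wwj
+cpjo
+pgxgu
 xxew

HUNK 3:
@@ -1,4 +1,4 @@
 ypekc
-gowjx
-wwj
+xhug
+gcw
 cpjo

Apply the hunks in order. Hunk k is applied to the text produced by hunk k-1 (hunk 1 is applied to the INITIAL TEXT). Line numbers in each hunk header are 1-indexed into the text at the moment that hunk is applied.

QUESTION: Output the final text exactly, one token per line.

Hunk 1: at line 4 remove [uyx,pphgf] add [lub] -> 6 lines: ypekc gowjx jqngb yhd lub xxew
Hunk 2: at line 2 remove [jqngb,yhd,lub] add [wwj,cpjo,pgxgu] -> 6 lines: ypekc gowjx wwj cpjo pgxgu xxew
Hunk 3: at line 1 remove [gowjx,wwj] add [xhug,gcw] -> 6 lines: ypekc xhug gcw cpjo pgxgu xxew

Answer: ypekc
xhug
gcw
cpjo
pgxgu
xxew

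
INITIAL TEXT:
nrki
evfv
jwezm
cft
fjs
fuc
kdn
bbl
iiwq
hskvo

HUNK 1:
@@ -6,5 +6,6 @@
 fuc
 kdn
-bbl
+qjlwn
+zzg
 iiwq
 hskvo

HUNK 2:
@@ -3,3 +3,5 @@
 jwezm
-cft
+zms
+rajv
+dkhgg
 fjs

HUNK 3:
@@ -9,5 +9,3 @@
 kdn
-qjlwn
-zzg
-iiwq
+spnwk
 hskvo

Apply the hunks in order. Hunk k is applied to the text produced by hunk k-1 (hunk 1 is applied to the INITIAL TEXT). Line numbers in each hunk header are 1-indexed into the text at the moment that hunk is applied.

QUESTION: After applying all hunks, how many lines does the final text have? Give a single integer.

Answer: 11

Derivation:
Hunk 1: at line 6 remove [bbl] add [qjlwn,zzg] -> 11 lines: nrki evfv jwezm cft fjs fuc kdn qjlwn zzg iiwq hskvo
Hunk 2: at line 3 remove [cft] add [zms,rajv,dkhgg] -> 13 lines: nrki evfv jwezm zms rajv dkhgg fjs fuc kdn qjlwn zzg iiwq hskvo
Hunk 3: at line 9 remove [qjlwn,zzg,iiwq] add [spnwk] -> 11 lines: nrki evfv jwezm zms rajv dkhgg fjs fuc kdn spnwk hskvo
Final line count: 11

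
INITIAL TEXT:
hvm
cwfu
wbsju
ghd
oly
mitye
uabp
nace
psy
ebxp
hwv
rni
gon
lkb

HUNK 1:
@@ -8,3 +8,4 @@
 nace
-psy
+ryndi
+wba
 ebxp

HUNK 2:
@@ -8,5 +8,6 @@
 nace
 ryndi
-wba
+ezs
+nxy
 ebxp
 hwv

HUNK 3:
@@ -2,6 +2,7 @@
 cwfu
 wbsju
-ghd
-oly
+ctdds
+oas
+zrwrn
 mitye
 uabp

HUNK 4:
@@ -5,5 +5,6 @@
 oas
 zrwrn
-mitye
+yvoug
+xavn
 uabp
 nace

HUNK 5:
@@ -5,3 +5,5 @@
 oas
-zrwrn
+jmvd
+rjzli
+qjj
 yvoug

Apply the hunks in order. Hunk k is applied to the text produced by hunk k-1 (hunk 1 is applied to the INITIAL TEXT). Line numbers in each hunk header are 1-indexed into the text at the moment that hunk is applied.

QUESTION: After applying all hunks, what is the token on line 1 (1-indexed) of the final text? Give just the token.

Answer: hvm

Derivation:
Hunk 1: at line 8 remove [psy] add [ryndi,wba] -> 15 lines: hvm cwfu wbsju ghd oly mitye uabp nace ryndi wba ebxp hwv rni gon lkb
Hunk 2: at line 8 remove [wba] add [ezs,nxy] -> 16 lines: hvm cwfu wbsju ghd oly mitye uabp nace ryndi ezs nxy ebxp hwv rni gon lkb
Hunk 3: at line 2 remove [ghd,oly] add [ctdds,oas,zrwrn] -> 17 lines: hvm cwfu wbsju ctdds oas zrwrn mitye uabp nace ryndi ezs nxy ebxp hwv rni gon lkb
Hunk 4: at line 5 remove [mitye] add [yvoug,xavn] -> 18 lines: hvm cwfu wbsju ctdds oas zrwrn yvoug xavn uabp nace ryndi ezs nxy ebxp hwv rni gon lkb
Hunk 5: at line 5 remove [zrwrn] add [jmvd,rjzli,qjj] -> 20 lines: hvm cwfu wbsju ctdds oas jmvd rjzli qjj yvoug xavn uabp nace ryndi ezs nxy ebxp hwv rni gon lkb
Final line 1: hvm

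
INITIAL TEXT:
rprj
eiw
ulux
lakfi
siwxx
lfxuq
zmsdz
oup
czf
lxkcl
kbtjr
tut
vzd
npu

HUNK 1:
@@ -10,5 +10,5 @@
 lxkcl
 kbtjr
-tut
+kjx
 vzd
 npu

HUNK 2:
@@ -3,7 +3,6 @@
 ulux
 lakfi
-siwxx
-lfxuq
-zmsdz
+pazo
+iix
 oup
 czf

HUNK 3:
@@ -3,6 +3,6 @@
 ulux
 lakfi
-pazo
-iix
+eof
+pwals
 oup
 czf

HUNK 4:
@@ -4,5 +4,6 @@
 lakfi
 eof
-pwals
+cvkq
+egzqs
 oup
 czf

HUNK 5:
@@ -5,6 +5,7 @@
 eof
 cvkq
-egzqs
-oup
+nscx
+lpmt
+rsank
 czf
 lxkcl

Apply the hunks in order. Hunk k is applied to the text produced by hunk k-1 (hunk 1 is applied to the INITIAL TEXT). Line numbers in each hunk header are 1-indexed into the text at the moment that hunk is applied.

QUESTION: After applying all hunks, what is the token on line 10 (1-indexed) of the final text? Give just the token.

Answer: czf

Derivation:
Hunk 1: at line 10 remove [tut] add [kjx] -> 14 lines: rprj eiw ulux lakfi siwxx lfxuq zmsdz oup czf lxkcl kbtjr kjx vzd npu
Hunk 2: at line 3 remove [siwxx,lfxuq,zmsdz] add [pazo,iix] -> 13 lines: rprj eiw ulux lakfi pazo iix oup czf lxkcl kbtjr kjx vzd npu
Hunk 3: at line 3 remove [pazo,iix] add [eof,pwals] -> 13 lines: rprj eiw ulux lakfi eof pwals oup czf lxkcl kbtjr kjx vzd npu
Hunk 4: at line 4 remove [pwals] add [cvkq,egzqs] -> 14 lines: rprj eiw ulux lakfi eof cvkq egzqs oup czf lxkcl kbtjr kjx vzd npu
Hunk 5: at line 5 remove [egzqs,oup] add [nscx,lpmt,rsank] -> 15 lines: rprj eiw ulux lakfi eof cvkq nscx lpmt rsank czf lxkcl kbtjr kjx vzd npu
Final line 10: czf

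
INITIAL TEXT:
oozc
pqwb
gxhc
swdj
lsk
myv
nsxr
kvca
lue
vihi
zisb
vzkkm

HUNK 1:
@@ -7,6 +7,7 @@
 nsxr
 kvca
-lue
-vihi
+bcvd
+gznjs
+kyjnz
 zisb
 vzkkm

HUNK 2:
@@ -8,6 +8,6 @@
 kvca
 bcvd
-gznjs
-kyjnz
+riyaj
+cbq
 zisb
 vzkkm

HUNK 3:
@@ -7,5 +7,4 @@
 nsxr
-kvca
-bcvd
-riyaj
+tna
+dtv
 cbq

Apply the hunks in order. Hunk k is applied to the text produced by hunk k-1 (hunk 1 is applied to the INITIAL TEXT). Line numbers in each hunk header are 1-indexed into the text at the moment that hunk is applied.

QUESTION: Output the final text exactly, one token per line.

Hunk 1: at line 7 remove [lue,vihi] add [bcvd,gznjs,kyjnz] -> 13 lines: oozc pqwb gxhc swdj lsk myv nsxr kvca bcvd gznjs kyjnz zisb vzkkm
Hunk 2: at line 8 remove [gznjs,kyjnz] add [riyaj,cbq] -> 13 lines: oozc pqwb gxhc swdj lsk myv nsxr kvca bcvd riyaj cbq zisb vzkkm
Hunk 3: at line 7 remove [kvca,bcvd,riyaj] add [tna,dtv] -> 12 lines: oozc pqwb gxhc swdj lsk myv nsxr tna dtv cbq zisb vzkkm

Answer: oozc
pqwb
gxhc
swdj
lsk
myv
nsxr
tna
dtv
cbq
zisb
vzkkm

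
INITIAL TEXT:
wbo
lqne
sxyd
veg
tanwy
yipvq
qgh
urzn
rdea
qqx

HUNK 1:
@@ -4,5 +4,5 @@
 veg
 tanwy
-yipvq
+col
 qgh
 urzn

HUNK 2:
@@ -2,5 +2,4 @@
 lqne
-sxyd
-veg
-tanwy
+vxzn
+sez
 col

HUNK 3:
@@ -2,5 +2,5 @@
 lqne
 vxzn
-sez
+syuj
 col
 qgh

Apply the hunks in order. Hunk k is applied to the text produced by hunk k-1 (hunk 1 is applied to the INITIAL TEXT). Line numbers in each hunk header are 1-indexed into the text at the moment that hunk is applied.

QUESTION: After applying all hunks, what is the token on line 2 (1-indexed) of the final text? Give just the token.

Hunk 1: at line 4 remove [yipvq] add [col] -> 10 lines: wbo lqne sxyd veg tanwy col qgh urzn rdea qqx
Hunk 2: at line 2 remove [sxyd,veg,tanwy] add [vxzn,sez] -> 9 lines: wbo lqne vxzn sez col qgh urzn rdea qqx
Hunk 3: at line 2 remove [sez] add [syuj] -> 9 lines: wbo lqne vxzn syuj col qgh urzn rdea qqx
Final line 2: lqne

Answer: lqne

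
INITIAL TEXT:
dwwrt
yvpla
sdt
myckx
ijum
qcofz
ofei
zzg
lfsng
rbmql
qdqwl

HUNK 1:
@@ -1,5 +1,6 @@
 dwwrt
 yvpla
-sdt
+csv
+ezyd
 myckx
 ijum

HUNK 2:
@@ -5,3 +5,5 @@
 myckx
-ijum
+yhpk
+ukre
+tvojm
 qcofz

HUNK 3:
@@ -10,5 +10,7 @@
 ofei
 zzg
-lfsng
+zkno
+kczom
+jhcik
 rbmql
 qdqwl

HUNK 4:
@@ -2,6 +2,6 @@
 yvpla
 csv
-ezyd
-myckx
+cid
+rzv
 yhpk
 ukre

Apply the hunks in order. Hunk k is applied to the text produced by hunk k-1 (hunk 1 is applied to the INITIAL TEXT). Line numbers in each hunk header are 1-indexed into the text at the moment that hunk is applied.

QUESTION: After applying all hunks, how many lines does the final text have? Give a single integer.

Answer: 16

Derivation:
Hunk 1: at line 1 remove [sdt] add [csv,ezyd] -> 12 lines: dwwrt yvpla csv ezyd myckx ijum qcofz ofei zzg lfsng rbmql qdqwl
Hunk 2: at line 5 remove [ijum] add [yhpk,ukre,tvojm] -> 14 lines: dwwrt yvpla csv ezyd myckx yhpk ukre tvojm qcofz ofei zzg lfsng rbmql qdqwl
Hunk 3: at line 10 remove [lfsng] add [zkno,kczom,jhcik] -> 16 lines: dwwrt yvpla csv ezyd myckx yhpk ukre tvojm qcofz ofei zzg zkno kczom jhcik rbmql qdqwl
Hunk 4: at line 2 remove [ezyd,myckx] add [cid,rzv] -> 16 lines: dwwrt yvpla csv cid rzv yhpk ukre tvojm qcofz ofei zzg zkno kczom jhcik rbmql qdqwl
Final line count: 16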